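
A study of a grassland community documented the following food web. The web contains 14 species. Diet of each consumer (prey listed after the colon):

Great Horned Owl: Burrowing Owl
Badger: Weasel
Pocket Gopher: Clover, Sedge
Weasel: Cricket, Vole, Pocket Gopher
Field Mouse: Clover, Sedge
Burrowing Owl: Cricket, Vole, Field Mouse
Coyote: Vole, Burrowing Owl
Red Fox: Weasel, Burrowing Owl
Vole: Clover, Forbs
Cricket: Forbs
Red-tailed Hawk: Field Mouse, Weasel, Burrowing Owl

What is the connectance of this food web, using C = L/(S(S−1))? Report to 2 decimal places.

The web has S = 14 species and L = 22 feeding links.
C = L / (S(S−1)) = 22 / 182 = 0.1209 ≈ 0.12.

C = 0.12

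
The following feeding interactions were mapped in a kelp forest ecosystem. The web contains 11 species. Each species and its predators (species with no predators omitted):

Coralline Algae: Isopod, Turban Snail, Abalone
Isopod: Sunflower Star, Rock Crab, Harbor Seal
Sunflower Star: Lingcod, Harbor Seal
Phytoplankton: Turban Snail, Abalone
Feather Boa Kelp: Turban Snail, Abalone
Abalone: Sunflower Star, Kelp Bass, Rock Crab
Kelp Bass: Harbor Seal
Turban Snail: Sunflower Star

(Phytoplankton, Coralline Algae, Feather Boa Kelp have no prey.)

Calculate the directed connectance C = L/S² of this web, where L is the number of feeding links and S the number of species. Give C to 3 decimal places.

The web has S = 11 species and L = 17 feeding links.
C = L / S² = 17 / 121 = 0.1405 ≈ 0.140.

C = 0.140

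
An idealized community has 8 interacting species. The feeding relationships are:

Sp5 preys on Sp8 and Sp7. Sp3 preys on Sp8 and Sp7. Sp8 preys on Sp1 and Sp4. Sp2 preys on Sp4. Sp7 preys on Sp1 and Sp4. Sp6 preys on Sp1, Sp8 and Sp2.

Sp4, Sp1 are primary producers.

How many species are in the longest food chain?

3 species

One longest chain: Sp4 → Sp7 → Sp3.
It has 3 species and 2 links.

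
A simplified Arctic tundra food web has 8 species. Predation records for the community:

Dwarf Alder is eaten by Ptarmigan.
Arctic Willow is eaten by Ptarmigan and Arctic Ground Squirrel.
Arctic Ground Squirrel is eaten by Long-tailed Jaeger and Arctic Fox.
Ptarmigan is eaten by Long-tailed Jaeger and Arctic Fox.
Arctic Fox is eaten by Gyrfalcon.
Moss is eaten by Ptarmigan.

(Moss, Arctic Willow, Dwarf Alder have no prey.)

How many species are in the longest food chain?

One longest chain: Arctic Willow → Arctic Ground Squirrel → Arctic Fox → Gyrfalcon.
It has 4 species and 3 links.

4 species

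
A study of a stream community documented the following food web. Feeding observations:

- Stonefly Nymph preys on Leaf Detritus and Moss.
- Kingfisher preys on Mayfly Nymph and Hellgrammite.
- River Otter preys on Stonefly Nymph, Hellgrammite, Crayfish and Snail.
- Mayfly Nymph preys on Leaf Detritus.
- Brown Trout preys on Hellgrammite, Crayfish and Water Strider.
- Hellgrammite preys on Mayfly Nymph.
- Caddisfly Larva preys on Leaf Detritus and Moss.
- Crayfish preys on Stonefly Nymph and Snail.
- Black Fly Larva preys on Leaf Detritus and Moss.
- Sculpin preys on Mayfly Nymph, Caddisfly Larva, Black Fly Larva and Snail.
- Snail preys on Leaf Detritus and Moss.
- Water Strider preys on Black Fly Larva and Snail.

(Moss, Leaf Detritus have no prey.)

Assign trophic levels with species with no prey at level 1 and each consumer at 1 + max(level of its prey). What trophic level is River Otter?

Moss has no prey (basal) → level 1.
Snail eats Moss (level 1); other prey at levels: Leaf Detritus 1 → level 2.
Crayfish eats Snail (level 2); other prey at levels: Stonefly Nymph 2 → level 3.
River Otter eats Crayfish (level 3); other prey at levels: Snail 2, Stonefly Nymph 2, Hellgrammite 3 → level 4.

Trophic level 4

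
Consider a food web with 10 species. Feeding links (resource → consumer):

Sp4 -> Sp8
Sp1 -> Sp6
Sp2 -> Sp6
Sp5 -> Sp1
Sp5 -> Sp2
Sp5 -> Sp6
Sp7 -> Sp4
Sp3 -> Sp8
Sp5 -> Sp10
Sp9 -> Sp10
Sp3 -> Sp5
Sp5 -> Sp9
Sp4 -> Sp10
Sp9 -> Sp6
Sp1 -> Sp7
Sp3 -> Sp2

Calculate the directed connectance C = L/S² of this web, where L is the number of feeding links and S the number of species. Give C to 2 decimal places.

The web has S = 10 species and L = 16 feeding links.
C = L / S² = 16 / 100 = 0.1600 ≈ 0.16.

C = 0.16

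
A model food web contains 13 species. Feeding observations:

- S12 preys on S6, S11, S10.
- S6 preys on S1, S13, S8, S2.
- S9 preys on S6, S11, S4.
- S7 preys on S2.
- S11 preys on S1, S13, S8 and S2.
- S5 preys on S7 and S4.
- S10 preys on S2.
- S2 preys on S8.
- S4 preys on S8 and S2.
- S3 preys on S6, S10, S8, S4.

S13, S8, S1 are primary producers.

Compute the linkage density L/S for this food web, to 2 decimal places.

L/S = 1.92

There are L = 25 links among S = 13 species.
L/S = 25/13 = 1.9231 ≈ 1.92.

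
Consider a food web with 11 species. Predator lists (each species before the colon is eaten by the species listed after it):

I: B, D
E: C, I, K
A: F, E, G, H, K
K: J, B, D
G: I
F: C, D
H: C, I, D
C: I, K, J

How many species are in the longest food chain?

5 species

One longest chain: A → F → C → K → J.
It has 5 species and 4 links.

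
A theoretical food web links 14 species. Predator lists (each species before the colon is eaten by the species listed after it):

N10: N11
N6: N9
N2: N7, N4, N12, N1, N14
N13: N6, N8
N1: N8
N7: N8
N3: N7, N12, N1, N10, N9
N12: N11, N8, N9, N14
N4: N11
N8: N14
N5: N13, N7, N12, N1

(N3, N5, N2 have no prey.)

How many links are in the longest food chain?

3 links

One longest chain: N5 → N13 → N6 → N9.
It has 4 species and 3 links.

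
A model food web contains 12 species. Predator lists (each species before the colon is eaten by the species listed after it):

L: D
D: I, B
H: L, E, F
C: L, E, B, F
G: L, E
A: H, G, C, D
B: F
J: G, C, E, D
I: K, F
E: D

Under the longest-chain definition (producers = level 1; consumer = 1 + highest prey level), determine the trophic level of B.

A is a producer → level 1.
H eats A → level 2.
L eats H (level 2); other prey at levels: G 2, C 2 → level 3.
D eats L (level 3); other prey at levels: A 1, J 1, E 3 → level 4.
B eats D (level 4); other prey at levels: C 2 → level 5.

Trophic level 5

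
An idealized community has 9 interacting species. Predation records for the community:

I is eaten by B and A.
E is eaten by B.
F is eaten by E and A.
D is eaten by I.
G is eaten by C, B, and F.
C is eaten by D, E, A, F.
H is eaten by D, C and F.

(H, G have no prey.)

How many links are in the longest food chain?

One longest chain: H → C → F → E → B.
It has 5 species and 4 links.

4 links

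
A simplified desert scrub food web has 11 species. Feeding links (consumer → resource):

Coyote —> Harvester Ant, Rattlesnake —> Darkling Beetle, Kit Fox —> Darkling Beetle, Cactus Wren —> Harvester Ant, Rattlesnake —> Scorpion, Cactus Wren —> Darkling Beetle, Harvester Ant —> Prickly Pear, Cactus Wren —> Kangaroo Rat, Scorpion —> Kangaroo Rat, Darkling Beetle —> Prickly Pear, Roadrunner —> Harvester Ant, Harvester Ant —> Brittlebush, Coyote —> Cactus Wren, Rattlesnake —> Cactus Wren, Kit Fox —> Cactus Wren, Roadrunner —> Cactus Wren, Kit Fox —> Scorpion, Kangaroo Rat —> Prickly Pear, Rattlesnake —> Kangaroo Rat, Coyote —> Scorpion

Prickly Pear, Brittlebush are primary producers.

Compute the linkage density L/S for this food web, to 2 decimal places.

There are L = 20 links among S = 11 species.
L/S = 20/11 = 1.8182 ≈ 1.82.

L/S = 1.82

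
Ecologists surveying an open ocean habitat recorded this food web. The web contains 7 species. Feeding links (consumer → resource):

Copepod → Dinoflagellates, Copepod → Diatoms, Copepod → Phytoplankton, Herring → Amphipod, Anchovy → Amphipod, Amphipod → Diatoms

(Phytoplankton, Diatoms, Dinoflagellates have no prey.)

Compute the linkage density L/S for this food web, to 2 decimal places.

There are L = 6 links among S = 7 species.
L/S = 6/7 = 0.8571 ≈ 0.86.

L/S = 0.86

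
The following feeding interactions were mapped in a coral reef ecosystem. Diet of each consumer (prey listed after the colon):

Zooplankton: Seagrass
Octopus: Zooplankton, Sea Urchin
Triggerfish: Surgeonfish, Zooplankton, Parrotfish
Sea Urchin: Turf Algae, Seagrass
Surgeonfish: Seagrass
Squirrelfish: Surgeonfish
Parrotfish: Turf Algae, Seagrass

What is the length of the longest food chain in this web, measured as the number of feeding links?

2 links

One longest chain: Seagrass → Surgeonfish → Triggerfish.
It has 3 species and 2 links.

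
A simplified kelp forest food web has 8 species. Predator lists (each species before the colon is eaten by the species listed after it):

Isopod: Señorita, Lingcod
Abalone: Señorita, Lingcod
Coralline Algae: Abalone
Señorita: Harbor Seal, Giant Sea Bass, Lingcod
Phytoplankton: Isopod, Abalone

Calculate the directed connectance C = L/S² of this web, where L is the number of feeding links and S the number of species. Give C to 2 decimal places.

The web has S = 8 species and L = 10 feeding links.
C = L / S² = 10 / 64 = 0.1562 ≈ 0.16.

C = 0.16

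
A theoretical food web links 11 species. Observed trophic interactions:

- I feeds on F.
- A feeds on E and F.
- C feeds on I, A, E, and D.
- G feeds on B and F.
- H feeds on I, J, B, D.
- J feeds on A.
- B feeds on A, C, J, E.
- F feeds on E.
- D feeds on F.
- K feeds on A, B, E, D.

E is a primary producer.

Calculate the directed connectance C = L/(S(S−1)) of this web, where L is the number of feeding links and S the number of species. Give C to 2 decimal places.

The web has S = 11 species and L = 24 feeding links.
C = L / (S(S−1)) = 24 / 110 = 0.2182 ≈ 0.22.

C = 0.22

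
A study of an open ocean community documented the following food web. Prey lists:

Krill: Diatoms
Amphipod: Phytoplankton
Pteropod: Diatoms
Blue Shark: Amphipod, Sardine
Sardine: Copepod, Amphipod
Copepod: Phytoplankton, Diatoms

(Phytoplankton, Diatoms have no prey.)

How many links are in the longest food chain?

3 links

One longest chain: Phytoplankton → Copepod → Sardine → Blue Shark.
It has 4 species and 3 links.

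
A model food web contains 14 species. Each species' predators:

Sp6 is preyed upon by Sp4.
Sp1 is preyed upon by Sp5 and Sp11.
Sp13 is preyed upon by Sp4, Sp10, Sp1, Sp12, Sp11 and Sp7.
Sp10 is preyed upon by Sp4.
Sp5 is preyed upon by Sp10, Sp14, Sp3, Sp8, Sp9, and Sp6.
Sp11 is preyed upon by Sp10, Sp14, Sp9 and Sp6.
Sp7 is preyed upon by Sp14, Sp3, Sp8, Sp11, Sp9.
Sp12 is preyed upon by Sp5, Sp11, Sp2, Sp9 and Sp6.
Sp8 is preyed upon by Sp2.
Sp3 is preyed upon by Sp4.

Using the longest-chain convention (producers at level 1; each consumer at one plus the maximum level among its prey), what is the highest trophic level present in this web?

5

Producers (level 1): Sp13.
Sp13 → Sp12 → Sp5 → Sp8 → Sp2 gives Sp2 level 5.
No species has a prey at level 5, so no species reaches level 6.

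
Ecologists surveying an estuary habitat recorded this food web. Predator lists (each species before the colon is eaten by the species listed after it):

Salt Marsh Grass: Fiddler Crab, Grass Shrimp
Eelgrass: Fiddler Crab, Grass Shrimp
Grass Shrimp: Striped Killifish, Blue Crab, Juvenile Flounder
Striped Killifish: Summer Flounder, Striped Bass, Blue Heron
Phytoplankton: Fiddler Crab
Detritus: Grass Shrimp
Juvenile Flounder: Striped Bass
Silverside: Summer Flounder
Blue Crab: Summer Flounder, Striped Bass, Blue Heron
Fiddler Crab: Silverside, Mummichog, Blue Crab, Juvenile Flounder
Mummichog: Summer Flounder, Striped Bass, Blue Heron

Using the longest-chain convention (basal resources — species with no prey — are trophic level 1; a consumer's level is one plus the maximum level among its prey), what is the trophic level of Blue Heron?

Trophic level 4

Detritus has no prey (basal) → level 1.
Grass Shrimp eats Detritus (level 1); other prey at levels: Salt Marsh Grass 1, Eelgrass 1 → level 2.
Striped Killifish eats Grass Shrimp → level 3.
Blue Heron eats Striped Killifish (level 3); other prey at levels: Mummichog 3, Blue Crab 3 → level 4.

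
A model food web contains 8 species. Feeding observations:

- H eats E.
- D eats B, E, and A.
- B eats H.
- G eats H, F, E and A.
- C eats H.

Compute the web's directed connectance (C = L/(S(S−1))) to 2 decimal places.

C = 0.18

The web has S = 8 species and L = 10 feeding links.
C = L / (S(S−1)) = 10 / 56 = 0.1786 ≈ 0.18.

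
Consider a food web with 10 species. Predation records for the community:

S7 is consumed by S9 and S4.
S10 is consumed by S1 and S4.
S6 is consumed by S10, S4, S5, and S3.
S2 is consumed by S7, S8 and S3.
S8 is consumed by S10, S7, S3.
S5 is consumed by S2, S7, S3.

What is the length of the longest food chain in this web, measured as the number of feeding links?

5 links

One longest chain: S6 → S5 → S2 → S8 → S10 → S4.
It has 6 species and 5 links.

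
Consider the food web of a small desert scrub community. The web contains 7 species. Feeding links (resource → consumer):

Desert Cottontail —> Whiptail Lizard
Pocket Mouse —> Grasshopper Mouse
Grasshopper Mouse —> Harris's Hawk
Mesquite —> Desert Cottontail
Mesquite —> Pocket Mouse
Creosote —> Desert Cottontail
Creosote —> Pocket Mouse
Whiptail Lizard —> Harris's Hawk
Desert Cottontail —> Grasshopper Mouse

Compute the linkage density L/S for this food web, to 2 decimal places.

L/S = 1.29

There are L = 9 links among S = 7 species.
L/S = 9/7 = 1.2857 ≈ 1.29.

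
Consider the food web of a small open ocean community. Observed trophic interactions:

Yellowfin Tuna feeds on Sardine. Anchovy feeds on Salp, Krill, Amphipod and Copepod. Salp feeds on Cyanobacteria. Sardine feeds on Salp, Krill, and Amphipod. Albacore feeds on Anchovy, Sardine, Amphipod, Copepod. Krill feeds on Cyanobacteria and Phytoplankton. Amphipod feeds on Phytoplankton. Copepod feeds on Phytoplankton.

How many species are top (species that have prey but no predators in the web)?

2

Top species (has prey, but nothing eats it): Yellowfin Tuna, Albacore.
Count: 2.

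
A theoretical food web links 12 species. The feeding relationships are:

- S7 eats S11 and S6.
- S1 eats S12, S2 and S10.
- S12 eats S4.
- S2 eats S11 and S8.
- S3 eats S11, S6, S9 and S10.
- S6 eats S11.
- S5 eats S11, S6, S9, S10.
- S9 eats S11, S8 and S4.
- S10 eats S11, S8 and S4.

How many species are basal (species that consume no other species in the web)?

3

Basal species (no prey listed): S4, S11, S8.
Count: 3.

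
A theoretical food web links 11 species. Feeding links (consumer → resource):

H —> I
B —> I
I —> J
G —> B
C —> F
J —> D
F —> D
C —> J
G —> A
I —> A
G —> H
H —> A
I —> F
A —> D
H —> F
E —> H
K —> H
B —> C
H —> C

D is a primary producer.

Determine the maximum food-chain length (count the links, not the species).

4 links

One longest chain: D → J → I → H → G.
It has 5 species and 4 links.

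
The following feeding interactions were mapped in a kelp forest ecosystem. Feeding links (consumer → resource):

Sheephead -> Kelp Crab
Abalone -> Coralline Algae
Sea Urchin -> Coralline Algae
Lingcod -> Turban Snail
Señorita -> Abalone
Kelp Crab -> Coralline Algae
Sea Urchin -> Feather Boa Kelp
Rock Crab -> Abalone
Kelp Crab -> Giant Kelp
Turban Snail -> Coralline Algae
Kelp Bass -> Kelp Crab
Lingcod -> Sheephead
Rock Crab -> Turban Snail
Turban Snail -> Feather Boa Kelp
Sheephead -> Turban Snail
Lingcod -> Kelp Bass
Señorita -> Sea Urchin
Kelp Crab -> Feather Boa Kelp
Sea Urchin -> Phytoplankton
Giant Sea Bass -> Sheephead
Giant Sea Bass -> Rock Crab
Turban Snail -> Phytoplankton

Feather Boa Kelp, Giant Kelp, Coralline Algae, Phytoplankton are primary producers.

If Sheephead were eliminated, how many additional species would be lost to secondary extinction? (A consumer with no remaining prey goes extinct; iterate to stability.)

0

Remove Sheephead.
Every predator of it retains at least one other prey: Giant Sea Bass still has Rock Crab; Lingcod still has Turban Snail, Kelp Bass.
No consumer loses all prey, so no secondary extinctions occur.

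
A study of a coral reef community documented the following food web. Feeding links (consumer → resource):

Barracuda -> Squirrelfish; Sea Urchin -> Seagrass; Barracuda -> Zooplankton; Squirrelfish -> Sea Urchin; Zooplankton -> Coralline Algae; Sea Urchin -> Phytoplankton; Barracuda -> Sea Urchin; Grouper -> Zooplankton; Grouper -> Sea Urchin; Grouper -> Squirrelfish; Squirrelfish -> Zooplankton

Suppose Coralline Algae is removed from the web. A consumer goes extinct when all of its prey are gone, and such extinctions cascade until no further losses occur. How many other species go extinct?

1

Remove Coralline Algae.
Round 1: Zooplankton (all prey gone) → extinct.
No further losses. Total secondary extinctions: 1.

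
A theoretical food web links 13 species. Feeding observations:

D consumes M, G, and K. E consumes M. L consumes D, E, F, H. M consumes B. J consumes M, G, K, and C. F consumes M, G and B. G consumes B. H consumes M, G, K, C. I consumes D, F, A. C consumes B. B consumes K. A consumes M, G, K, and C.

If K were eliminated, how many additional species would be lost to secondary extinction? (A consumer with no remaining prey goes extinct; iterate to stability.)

Remove K.
Round 1: B (all prey gone) → extinct.
Round 2: C (all prey gone), G (all prey gone), M (all prey gone) → extinct.
Round 3: E (all prey gone), A (all prey gone), H (all prey gone), D (all prey gone), J (all prey gone), F (all prey gone) → extinct.
Round 4: L (all prey gone), I (all prey gone) → extinct.
No further losses. Total secondary extinctions: 12.

12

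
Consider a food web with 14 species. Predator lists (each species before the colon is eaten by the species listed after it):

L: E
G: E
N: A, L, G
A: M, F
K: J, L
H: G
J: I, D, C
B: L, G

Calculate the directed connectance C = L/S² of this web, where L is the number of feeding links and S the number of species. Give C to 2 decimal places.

The web has S = 14 species and L = 15 feeding links.
C = L / S² = 15 / 196 = 0.0765 ≈ 0.08.

C = 0.08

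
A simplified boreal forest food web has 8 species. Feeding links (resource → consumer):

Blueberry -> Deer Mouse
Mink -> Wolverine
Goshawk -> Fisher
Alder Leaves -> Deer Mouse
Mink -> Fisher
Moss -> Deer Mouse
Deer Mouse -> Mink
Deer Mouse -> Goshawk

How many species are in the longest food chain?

4 species

One longest chain: Alder Leaves → Deer Mouse → Mink → Fisher.
It has 4 species and 3 links.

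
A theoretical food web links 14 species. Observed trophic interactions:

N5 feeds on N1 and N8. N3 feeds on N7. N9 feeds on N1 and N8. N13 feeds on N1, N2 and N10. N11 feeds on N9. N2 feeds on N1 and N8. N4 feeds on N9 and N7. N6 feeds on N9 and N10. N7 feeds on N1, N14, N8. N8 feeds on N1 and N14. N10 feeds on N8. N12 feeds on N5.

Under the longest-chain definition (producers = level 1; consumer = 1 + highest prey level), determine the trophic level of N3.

N1 is a producer → level 1.
N8 eats N1 (level 1); other prey at levels: N14 1 → level 2.
N7 eats N8 (level 2); other prey at levels: N1 1, N14 1 → level 3.
N3 eats N7 → level 4.

Trophic level 4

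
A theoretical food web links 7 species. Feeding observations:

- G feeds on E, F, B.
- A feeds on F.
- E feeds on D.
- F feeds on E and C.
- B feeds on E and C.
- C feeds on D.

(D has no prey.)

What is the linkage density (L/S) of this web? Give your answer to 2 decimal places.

L/S = 1.43

There are L = 10 links among S = 7 species.
L/S = 10/7 = 1.4286 ≈ 1.43.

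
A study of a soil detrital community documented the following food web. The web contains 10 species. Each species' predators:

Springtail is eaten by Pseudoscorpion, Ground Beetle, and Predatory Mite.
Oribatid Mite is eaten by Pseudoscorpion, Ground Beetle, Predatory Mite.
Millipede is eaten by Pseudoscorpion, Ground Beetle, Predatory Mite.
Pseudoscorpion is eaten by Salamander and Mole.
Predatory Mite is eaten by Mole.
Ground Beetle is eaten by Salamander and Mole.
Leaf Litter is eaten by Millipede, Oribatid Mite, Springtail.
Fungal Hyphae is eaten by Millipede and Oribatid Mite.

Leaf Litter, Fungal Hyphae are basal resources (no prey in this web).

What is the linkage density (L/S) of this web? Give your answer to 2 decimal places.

There are L = 19 links among S = 10 species.
L/S = 19/10 = 1.9000 ≈ 1.90.

L/S = 1.90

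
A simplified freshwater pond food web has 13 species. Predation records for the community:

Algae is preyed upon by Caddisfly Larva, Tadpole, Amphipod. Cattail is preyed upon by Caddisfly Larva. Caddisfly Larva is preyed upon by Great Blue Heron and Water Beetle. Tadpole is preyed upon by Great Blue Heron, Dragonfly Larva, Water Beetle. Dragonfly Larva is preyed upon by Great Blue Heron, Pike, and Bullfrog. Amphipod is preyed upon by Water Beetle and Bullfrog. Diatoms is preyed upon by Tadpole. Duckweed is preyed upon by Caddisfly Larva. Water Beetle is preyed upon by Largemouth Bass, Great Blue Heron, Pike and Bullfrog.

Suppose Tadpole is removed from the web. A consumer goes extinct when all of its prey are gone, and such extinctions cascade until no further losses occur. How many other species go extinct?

Remove Tadpole.
Round 1: Dragonfly Larva (all prey gone) → extinct.
No further losses. Total secondary extinctions: 1.

1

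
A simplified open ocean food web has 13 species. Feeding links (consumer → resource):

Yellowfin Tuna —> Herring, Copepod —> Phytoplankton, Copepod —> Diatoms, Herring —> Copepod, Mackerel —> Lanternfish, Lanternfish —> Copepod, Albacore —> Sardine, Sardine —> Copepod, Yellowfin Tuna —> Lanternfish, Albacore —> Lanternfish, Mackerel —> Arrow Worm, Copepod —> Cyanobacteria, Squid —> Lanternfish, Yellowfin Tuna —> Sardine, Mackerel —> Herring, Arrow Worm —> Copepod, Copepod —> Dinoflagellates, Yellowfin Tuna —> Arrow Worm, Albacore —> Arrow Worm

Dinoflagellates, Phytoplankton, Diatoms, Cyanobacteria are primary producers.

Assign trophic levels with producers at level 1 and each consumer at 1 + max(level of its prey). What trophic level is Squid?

Dinoflagellates is a producer → level 1.
Copepod eats Dinoflagellates (level 1); other prey at levels: Phytoplankton 1, Diatoms 1, Cyanobacteria 1 → level 2.
Lanternfish eats Copepod → level 3.
Squid eats Lanternfish → level 4.

Trophic level 4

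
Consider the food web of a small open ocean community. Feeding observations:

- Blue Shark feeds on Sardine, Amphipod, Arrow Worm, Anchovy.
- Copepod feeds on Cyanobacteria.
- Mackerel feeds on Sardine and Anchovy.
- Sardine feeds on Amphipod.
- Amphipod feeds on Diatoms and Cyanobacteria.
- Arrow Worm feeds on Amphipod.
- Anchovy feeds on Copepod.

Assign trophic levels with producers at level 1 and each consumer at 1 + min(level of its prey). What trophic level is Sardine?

Trophic level 3

Cyanobacteria is a producer → level 1.
Amphipod eats Cyanobacteria → level 2.
Sardine eats Amphipod → level 3.
No prey of Sardine is below level 2, so 3 is the minimum.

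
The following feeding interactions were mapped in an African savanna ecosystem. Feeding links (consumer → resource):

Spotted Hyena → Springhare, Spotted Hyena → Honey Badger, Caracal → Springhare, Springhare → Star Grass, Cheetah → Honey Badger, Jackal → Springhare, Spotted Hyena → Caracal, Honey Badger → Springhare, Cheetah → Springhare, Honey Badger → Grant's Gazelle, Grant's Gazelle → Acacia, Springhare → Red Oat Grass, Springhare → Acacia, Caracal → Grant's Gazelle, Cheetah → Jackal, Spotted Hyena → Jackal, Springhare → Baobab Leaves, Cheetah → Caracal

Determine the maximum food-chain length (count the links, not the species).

3 links

One longest chain: Acacia → Grant's Gazelle → Honey Badger → Cheetah.
It has 4 species and 3 links.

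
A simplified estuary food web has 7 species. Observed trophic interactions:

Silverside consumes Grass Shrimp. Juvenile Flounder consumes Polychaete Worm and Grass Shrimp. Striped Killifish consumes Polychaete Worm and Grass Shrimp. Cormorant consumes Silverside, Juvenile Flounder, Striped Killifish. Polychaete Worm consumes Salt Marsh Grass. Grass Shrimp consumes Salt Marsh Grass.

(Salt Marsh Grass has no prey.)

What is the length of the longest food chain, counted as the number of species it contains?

4 species

One longest chain: Salt Marsh Grass → Polychaete Worm → Striped Killifish → Cormorant.
It has 4 species and 3 links.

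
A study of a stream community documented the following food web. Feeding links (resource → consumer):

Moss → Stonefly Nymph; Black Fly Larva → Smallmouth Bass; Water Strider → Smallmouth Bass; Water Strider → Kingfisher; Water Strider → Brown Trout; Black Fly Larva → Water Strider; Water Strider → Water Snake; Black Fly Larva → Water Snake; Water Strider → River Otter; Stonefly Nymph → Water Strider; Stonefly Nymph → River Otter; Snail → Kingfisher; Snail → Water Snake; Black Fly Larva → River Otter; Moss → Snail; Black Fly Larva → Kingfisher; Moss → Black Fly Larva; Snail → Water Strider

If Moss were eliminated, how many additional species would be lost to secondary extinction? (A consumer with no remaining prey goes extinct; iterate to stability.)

9

Remove Moss.
Round 1: Snail (all prey gone), Stonefly Nymph (all prey gone), Black Fly Larva (all prey gone) → extinct.
Round 2: Water Strider (all prey gone) → extinct.
Round 3: River Otter (all prey gone), Brown Trout (all prey gone), Water Snake (all prey gone), Kingfisher (all prey gone), Smallmouth Bass (all prey gone) → extinct.
No further losses. Total secondary extinctions: 9.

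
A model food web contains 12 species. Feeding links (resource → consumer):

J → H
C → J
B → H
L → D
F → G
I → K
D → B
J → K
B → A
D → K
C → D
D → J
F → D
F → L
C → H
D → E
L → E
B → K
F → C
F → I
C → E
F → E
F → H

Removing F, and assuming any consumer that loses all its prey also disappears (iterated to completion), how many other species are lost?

11

Remove F.
Round 1: L (all prey gone), G (all prey gone), I (all prey gone), C (all prey gone) → extinct.
Round 2: D (all prey gone) → extinct.
Round 3: E (all prey gone), J (all prey gone), B (all prey gone) → extinct.
Round 4: A (all prey gone), H (all prey gone), K (all prey gone) → extinct.
No further losses. Total secondary extinctions: 11.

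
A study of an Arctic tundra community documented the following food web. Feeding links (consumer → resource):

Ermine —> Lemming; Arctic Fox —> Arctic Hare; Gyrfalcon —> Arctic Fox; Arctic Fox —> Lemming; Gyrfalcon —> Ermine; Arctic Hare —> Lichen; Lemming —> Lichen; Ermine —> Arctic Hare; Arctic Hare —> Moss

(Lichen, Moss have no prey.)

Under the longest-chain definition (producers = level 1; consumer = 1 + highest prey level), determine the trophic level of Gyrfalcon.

Trophic level 4

Lichen is a producer → level 1.
Arctic Hare eats Lichen (level 1); other prey at levels: Moss 1 → level 2.
Ermine eats Arctic Hare (level 2); other prey at levels: Lemming 2 → level 3.
Gyrfalcon eats Ermine (level 3); other prey at levels: Arctic Fox 3 → level 4.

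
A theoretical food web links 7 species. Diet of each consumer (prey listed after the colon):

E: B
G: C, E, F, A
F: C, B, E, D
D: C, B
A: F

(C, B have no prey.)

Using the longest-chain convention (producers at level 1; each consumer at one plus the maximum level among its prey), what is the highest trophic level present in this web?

Producers (level 1): C, B.
B → E → F → A → G gives G level 5.
No species has a prey at level 5, so no species reaches level 6.

5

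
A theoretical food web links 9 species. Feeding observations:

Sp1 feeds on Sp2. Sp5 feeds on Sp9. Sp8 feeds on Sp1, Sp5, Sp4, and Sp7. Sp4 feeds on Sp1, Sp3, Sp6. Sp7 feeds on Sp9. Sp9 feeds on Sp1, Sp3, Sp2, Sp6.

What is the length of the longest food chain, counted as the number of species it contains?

5 species

One longest chain: Sp2 → Sp1 → Sp9 → Sp7 → Sp8.
It has 5 species and 4 links.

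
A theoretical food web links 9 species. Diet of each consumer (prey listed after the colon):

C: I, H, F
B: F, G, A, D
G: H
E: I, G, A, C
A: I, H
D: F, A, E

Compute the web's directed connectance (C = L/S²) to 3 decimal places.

The web has S = 9 species and L = 17 feeding links.
C = L / S² = 17 / 81 = 0.2099 ≈ 0.210.

C = 0.210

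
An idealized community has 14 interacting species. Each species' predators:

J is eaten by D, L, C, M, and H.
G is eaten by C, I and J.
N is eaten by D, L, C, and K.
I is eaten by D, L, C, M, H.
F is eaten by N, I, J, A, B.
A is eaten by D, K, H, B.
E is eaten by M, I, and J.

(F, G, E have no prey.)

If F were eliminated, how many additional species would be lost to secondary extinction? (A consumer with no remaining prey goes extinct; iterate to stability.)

Remove F.
Round 1: N (all prey gone), A (all prey gone) → extinct.
Round 2: B (all prey gone), K (all prey gone) → extinct.
No further losses. Total secondary extinctions: 4.

4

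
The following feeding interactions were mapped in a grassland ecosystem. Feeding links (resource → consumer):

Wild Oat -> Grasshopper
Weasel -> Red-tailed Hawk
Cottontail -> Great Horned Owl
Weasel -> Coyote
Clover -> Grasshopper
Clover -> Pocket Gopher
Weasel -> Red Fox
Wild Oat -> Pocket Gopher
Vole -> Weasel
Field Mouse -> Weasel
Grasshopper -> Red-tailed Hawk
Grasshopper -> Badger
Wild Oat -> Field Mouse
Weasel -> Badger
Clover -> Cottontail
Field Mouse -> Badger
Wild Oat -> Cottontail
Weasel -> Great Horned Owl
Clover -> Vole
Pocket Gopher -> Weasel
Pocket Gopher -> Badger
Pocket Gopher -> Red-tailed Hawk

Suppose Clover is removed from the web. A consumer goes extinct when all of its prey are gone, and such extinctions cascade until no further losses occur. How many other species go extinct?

1

Remove Clover.
Round 1: Vole (all prey gone) → extinct.
No further losses. Total secondary extinctions: 1.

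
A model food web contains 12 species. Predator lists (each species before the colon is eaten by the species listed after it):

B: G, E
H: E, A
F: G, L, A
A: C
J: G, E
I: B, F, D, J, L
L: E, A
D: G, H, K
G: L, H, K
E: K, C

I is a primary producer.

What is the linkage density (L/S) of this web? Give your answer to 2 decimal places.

L/S = 2.08

There are L = 25 links among S = 12 species.
L/S = 25/12 = 2.0833 ≈ 2.08.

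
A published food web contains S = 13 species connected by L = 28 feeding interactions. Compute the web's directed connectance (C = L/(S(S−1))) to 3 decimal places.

The web has S = 13 species and L = 28 feeding links.
C = L / (S(S−1)) = 28 / 156 = 0.1795 ≈ 0.179.

C = 0.179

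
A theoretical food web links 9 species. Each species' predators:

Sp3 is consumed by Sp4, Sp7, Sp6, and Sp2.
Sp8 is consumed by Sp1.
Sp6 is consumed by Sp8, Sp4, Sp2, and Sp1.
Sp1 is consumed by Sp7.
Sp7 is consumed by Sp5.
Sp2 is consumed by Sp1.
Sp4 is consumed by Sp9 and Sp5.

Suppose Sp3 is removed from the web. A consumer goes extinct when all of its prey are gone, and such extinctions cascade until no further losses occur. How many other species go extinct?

Remove Sp3.
Round 1: Sp6 (all prey gone) → extinct.
Round 2: Sp4 (all prey gone), Sp2 (all prey gone), Sp8 (all prey gone) → extinct.
Round 3: Sp1 (all prey gone), Sp9 (all prey gone) → extinct.
Round 4: Sp7 (all prey gone) → extinct.
Round 5: Sp5 (all prey gone) → extinct.
No further losses. Total secondary extinctions: 8.

8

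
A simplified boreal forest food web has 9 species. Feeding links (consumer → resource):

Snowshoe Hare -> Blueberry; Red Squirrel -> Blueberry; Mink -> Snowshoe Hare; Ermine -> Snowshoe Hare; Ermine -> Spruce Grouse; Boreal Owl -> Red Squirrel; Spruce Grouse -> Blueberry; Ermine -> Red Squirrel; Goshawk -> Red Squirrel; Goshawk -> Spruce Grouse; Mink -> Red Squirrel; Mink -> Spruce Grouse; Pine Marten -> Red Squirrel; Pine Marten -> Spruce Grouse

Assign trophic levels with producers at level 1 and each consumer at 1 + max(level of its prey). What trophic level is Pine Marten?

Trophic level 3

Blueberry is a producer → level 1.
Spruce Grouse eats Blueberry → level 2.
Pine Marten eats Spruce Grouse (level 2); other prey at levels: Red Squirrel 2 → level 3.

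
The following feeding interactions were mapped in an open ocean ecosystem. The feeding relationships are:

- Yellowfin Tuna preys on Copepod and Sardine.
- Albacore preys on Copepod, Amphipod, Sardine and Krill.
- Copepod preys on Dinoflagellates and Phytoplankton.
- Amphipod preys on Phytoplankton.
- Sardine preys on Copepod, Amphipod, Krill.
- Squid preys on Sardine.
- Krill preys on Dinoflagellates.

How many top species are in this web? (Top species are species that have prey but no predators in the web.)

Top species (has prey, but nothing eats it): Squid, Albacore, Yellowfin Tuna.
Count: 3.

3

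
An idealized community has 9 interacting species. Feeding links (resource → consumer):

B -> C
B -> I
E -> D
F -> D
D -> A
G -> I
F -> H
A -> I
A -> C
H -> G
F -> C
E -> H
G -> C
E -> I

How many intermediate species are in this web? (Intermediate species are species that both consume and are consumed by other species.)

Intermediate species (has both prey and predators): H, D, A, G.
Count: 4.

4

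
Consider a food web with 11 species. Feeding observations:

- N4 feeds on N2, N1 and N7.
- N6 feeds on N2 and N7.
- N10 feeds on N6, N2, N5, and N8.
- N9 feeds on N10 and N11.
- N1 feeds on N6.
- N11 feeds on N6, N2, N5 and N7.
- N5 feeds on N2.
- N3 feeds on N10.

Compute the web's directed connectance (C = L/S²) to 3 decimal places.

C = 0.149

The web has S = 11 species and L = 18 feeding links.
C = L / S² = 18 / 121 = 0.1488 ≈ 0.149.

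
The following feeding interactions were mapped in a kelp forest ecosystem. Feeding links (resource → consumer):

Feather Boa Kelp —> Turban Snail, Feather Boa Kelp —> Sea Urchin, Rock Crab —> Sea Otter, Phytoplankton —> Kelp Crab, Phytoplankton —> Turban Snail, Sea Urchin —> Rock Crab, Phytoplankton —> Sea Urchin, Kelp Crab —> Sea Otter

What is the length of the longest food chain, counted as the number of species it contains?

4 species

One longest chain: Feather Boa Kelp → Sea Urchin → Rock Crab → Sea Otter.
It has 4 species and 3 links.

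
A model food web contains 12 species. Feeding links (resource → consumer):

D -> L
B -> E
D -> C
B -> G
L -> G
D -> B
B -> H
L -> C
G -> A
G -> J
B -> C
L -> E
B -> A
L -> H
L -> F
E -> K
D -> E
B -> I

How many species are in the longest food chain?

4 species

One longest chain: D → L → G → A.
It has 4 species and 3 links.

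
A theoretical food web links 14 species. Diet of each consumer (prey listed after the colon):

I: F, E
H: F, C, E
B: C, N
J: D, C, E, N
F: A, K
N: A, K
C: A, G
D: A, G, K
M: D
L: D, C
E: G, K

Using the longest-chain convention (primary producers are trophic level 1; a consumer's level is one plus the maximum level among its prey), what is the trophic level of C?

Trophic level 2

A is a producer → level 1.
C eats A (level 1); other prey at levels: G 1 → level 2.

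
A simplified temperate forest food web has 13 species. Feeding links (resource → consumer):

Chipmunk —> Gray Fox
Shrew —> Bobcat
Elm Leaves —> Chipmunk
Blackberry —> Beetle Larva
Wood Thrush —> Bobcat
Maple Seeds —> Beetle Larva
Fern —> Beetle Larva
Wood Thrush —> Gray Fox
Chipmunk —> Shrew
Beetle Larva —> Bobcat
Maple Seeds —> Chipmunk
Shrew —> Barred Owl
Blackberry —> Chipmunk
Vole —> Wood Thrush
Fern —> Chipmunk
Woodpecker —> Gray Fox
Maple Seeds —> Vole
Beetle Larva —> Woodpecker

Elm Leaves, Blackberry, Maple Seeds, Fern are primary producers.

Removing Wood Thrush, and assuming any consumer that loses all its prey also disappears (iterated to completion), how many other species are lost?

Remove Wood Thrush.
Every predator of it retains at least one other prey: Gray Fox still has Chipmunk, Woodpecker; Bobcat still has Beetle Larva, Shrew.
No consumer loses all prey, so no secondary extinctions occur.

0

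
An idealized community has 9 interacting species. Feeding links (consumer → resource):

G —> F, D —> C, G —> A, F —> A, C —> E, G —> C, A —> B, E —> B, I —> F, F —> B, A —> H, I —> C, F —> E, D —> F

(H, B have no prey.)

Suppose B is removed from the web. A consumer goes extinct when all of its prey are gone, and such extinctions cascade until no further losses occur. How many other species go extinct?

2

Remove B.
Round 1: E (all prey gone) → extinct.
Round 2: C (all prey gone) → extinct.
No further losses. Total secondary extinctions: 2.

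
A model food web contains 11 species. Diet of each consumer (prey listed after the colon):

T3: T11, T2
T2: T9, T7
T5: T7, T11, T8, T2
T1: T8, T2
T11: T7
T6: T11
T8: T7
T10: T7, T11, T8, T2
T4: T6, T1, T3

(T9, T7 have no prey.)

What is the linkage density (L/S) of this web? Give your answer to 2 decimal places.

There are L = 20 links among S = 11 species.
L/S = 20/11 = 1.8182 ≈ 1.82.

L/S = 1.82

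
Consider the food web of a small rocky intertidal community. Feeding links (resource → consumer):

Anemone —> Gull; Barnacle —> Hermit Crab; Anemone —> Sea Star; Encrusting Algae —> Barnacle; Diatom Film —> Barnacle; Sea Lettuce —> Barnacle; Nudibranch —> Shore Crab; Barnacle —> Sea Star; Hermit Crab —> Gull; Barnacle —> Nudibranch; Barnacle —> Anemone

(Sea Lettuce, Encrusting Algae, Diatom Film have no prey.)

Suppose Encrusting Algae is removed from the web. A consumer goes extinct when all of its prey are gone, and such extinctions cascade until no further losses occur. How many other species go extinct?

Remove Encrusting Algae.
Every predator of it retains at least one other prey: Barnacle still has Sea Lettuce, Diatom Film.
No consumer loses all prey, so no secondary extinctions occur.

0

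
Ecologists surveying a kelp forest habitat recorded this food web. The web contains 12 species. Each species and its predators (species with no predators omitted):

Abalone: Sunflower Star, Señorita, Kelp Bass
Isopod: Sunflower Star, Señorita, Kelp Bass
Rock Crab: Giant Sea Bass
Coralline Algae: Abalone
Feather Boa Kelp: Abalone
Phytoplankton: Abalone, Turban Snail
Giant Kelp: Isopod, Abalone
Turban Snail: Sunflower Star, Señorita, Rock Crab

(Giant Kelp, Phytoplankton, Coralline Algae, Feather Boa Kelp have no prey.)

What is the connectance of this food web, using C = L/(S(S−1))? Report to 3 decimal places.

C = 0.121

The web has S = 12 species and L = 16 feeding links.
C = L / (S(S−1)) = 16 / 132 = 0.1212 ≈ 0.121.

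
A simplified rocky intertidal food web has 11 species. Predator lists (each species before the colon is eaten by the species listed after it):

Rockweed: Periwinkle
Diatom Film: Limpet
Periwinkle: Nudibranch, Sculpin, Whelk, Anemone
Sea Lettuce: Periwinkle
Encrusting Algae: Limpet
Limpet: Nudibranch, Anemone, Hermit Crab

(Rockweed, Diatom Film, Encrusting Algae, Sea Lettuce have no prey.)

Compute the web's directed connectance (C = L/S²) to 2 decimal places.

The web has S = 11 species and L = 11 feeding links.
C = L / S² = 11 / 121 = 0.0909 ≈ 0.09.

C = 0.09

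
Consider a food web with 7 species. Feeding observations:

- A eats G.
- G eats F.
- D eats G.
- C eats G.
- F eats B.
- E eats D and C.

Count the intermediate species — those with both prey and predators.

Intermediate species (has both prey and predators): F, G, D, C.
Count: 4.

4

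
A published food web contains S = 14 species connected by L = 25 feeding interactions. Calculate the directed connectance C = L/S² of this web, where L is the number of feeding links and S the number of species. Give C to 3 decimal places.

C = 0.128

The web has S = 14 species and L = 25 feeding links.
C = L / S² = 25 / 196 = 0.1276 ≈ 0.128.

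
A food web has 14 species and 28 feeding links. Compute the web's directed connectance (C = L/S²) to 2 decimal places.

The web has S = 14 species and L = 28 feeding links.
C = L / S² = 28 / 196 = 0.1429 ≈ 0.14.

C = 0.14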